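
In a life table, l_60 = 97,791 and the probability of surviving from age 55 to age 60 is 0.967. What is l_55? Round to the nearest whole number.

101128

l_55 = l_60 / p = 97,791 / 0.967 = 101128.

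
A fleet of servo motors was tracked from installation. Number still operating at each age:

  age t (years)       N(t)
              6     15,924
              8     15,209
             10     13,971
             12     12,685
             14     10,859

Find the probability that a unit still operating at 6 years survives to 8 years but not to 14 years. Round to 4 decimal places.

This is the probability of reaching 8 but not 14, conditional on being operational at 6: (N(8) − N(14)) / N(6).
= (15,209 − 10,859) / 15,924 = 4,350 / 15,924 = 0.273173.

0.2732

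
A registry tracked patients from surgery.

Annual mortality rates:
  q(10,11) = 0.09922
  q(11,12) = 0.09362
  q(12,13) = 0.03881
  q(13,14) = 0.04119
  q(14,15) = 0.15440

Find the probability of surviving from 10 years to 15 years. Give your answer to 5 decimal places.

0.63626

Survival from 10 to 15 is the product of surviving each interval: (1 − 0.09922) × (1 − 0.09362) × (1 − 0.03881) × (1 − 0.04119) × (1 − 0.15440).
= 0.90078 × 0.90638 × 0.96119 × 0.95881 × 0.84560 = 0.636262.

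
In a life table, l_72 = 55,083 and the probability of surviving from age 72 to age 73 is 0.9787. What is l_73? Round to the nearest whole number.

l_73 = l_72 × p = 55,083 × 0.9787 = 53910.

53910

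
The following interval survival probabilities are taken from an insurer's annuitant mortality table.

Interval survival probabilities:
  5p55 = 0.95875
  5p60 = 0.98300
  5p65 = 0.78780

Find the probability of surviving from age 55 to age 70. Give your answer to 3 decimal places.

0.742

Survival from 55 to 70 is the product of surviving each interval: 0.95875 × 0.98300 × 0.78780.
= 0.742463.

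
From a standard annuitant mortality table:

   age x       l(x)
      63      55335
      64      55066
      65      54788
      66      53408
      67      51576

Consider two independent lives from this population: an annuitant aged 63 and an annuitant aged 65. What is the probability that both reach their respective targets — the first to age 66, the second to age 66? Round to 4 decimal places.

p₁ = l(66)/l(63) = 53408/55335 = 0.965176; p₂ = l(66)/l(65) = 53408/54788 = 0.974812.
P(both) = p₁ × p₂ = 0.965176 × 0.974812 = 0.940865.

0.9409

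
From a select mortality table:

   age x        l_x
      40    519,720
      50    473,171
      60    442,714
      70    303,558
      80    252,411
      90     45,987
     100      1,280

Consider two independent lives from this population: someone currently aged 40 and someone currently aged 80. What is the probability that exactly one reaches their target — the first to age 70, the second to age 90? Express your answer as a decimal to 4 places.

p₁ = l_70/l_40 = 303,558/519,720 = 0.584080; p₂ = l_90/l_80 = 45,987/252,411 = 0.182191.
P(exactly one) = p₁(1−p₂) + (1−p₁)p₂ = 0.477666 + 0.075777 = 0.553443.

0.5534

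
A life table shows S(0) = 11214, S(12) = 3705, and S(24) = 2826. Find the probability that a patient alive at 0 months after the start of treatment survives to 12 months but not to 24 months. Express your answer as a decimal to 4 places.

This is the probability of reaching 12 but not 24, conditional on being alive at 0: (S(12) − S(24)) / S(0).
= (3705 − 2826) / 11214 = 879 / 11214 = 0.078384.

0.0784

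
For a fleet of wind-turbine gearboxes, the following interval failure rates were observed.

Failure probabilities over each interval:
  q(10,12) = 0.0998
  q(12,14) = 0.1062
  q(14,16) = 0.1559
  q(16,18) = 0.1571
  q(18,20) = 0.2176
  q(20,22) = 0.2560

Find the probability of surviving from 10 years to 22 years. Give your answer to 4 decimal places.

0.3332

The overall survival probability is (1 − 0.0998) × (1 − 0.1062) × (1 − 0.1559) × (1 − 0.1571) × (1 − 0.2176) × (1 − 0.2560).
= 0.9002 × 0.8938 × 0.8441 × 0.8429 × 0.7824 × 0.7440 = 0.333235.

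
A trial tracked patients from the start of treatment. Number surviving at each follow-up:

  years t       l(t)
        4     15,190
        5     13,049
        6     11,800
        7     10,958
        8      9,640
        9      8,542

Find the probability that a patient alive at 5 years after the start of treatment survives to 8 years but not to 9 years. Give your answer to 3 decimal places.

This is the probability of reaching 8 but not 9, conditional on being alive at 5: (l(8) − l(9)) / l(5).
= (9,640 − 8,542) / 13,049 = 1,098 / 13,049 = 0.084144.

0.084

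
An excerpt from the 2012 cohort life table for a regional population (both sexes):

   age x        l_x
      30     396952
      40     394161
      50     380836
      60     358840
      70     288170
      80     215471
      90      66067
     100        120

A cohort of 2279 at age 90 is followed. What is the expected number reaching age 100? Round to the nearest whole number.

The relevant probability is 120/66067 = 0.001816.
Expected number = 2279 × 0.001816 = 4.

4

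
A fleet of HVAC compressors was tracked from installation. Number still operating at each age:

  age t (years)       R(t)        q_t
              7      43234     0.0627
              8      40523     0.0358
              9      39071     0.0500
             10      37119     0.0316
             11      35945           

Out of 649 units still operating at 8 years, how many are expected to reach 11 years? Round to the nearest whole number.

576

The relevant probability is 35945/40523 = 0.887027.
Expected number = 649 × 0.887027 = 576.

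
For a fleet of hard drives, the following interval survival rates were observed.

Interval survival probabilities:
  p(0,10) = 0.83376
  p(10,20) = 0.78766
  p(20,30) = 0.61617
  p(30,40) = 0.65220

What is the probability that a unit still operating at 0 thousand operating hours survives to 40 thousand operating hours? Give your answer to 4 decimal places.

Chaining the interval survival probabilities: 0.83376 × 0.78766 × 0.61617 × 0.65220.
= 0.263913.

0.2639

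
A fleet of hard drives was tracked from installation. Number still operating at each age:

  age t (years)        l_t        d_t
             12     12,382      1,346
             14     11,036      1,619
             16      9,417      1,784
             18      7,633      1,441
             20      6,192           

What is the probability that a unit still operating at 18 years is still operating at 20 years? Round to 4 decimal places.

0.8112

The conditional survival probability is l_20/l_18 = 6,192/7,633 = 0.811214.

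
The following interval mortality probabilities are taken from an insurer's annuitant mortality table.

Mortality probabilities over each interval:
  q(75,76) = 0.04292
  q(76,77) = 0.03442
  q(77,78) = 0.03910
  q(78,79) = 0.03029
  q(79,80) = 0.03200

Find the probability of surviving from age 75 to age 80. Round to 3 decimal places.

The overall survival probability is (1 − 0.04292) × (1 − 0.03442) × (1 − 0.03910) × (1 − 0.03029) × (1 − 0.03200).
= 0.95708 × 0.96558 × 0.96090 × 0.96971 × 0.96800 = 0.833551.

0.834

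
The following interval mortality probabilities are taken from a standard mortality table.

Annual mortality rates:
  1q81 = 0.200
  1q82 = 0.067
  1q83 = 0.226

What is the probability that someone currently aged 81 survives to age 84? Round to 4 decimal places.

Chaining the interval survival probabilities: (1 − 0.200) × (1 − 0.067) × (1 − 0.226).
= 0.800 × 0.933 × 0.774 = 0.577714.

0.5777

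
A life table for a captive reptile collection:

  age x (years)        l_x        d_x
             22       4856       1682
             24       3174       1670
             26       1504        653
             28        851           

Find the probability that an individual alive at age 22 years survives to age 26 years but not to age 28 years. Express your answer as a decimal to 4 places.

This is the probability of reaching 26 but not 28, conditional on being alive at 22: (l_26 − l_28) / l_22.
= (1504 − 851) / 4856 = 653 / 4856 = 0.134473.

0.1345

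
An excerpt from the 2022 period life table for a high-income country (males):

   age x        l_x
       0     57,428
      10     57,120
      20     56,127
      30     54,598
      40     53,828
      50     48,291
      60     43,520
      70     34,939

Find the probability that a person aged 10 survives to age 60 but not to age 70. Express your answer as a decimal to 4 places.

0.1502

This is the probability of reaching 60 but not 70, conditional on being alive at 10: (l_60 − l_70) / l_10.
= (43,520 − 34,939) / 57,120 = 8,581 / 57,120 = 0.150228.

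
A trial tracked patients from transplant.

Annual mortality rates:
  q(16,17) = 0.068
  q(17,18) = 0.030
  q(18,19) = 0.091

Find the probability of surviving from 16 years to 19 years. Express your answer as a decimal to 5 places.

0.82177

P(survive 16→19) = (1 − 0.068) × (1 − 0.030) × (1 − 0.091).
= 0.932 × 0.970 × 0.909 = 0.821772.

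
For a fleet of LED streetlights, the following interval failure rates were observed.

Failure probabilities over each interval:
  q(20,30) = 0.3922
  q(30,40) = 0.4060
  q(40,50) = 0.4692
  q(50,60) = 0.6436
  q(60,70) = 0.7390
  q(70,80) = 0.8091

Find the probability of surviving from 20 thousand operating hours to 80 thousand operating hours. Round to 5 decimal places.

0.00340

Survival from 20 to 80 is the product of surviving each interval: (1 − 0.3922) × (1 − 0.4060) × (1 − 0.4692) × (1 − 0.6436) × (1 − 0.7390) × (1 − 0.8091).
= 0.6078 × 0.5940 × 0.5308 × 0.3564 × 0.2610 × 0.1909 = 0.003403.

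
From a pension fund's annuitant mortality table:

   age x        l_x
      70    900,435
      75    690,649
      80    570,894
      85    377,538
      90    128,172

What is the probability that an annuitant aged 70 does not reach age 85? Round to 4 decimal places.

0.5807

P(die before 85 | alive at 70) = 1 − l_85/l_70 = 1 − 377,538/900,435 = (522,897)/900,435 = 0.580716.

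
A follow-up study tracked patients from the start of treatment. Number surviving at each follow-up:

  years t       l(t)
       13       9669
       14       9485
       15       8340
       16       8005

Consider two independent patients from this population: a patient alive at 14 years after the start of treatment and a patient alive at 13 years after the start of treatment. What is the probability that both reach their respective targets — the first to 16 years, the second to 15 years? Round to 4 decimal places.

0.7280

p₁ = l(16)/l(14) = 8005/9485 = 0.843964; p₂ = l(15)/l(13) = 8340/9669 = 0.862550.
P(both) = p₁ × p₂ = 0.843964 × 0.862550 = 0.727961.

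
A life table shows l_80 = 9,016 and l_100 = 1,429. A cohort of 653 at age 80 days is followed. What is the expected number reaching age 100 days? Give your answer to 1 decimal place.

The relevant probability is 1,429/9,016 = 0.158496.
Expected number = 653 × 0.158496 = 103.5.

103.5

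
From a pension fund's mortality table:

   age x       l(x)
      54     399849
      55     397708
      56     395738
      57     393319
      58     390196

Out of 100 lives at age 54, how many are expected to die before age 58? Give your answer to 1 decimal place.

The relevant probability is 1 − 390196/399849 = 0.024142.
Expected number = 100 × 0.024142 = 2.4.

2.4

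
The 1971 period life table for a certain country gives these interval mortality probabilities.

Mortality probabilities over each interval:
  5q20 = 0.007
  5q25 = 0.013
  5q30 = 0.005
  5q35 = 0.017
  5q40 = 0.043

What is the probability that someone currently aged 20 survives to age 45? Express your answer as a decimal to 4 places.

25p20 = (1 − 0.007) × (1 − 0.013) × (1 − 0.005) × (1 − 0.017) × (1 − 0.043).
= 0.993 × 0.987 × 0.995 × 0.983 × 0.957 = 0.917392.

0.9174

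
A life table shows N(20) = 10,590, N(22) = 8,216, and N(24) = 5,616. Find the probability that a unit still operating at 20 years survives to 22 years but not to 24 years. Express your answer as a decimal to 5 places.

0.24551

This is the probability of reaching 22 but not 24, conditional on being operational at 20: (N(22) − N(24)) / N(20).
= (8,216 − 5,616) / 10,590 = 2,600 / 10,590 = 0.245515.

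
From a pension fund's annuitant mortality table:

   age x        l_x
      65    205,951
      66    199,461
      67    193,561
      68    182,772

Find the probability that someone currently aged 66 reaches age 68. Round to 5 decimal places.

0.91633

The conditional survival probability is l_68/l_66 = 182,772/199,461 = 0.916330.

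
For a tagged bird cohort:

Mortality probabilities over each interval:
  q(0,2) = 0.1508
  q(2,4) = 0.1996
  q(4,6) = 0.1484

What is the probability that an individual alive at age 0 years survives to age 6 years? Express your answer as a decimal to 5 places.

Chaining the interval survival probabilities: (1 − 0.1508) × (1 − 0.1996) × (1 − 0.1484).
= 0.8492 × 0.8004 × 0.8516 = 0.578832.

0.57883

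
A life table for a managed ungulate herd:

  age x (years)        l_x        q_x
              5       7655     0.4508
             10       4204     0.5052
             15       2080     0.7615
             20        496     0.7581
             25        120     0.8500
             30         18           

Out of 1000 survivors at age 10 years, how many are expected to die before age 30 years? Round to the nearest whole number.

The relevant probability is 1 − 18/4204 = 0.995718.
Expected number = 1000 × 0.995718 = 996.

996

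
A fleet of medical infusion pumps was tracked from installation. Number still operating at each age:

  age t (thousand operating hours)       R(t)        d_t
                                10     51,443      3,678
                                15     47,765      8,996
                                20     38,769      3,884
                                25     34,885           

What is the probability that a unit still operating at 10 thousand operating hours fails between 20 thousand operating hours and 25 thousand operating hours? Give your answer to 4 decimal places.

This is the probability of reaching 20 but not 25, conditional on being operational at 10: (R(20) − R(25)) / R(10).
= (38,769 − 34,885) / 51,443 = 3,884 / 51,443 = 0.075501.

0.0755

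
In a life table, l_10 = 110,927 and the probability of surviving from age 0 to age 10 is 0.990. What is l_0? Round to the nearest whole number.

l_0 = l_10 / p = 110,927 / 0.990 = 112047.

112047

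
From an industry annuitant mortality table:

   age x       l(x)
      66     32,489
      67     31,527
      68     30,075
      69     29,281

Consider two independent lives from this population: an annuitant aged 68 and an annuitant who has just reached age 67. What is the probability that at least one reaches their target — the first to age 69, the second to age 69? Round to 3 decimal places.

0.998

p₁ = l(69)/l(68) = 29,281/30,075 = 0.973599; p₂ = l(69)/l(67) = 29,281/31,527 = 0.928759.
P(at least one) = 1 − (1−p₁)(1−p₂) = 1 − 0.026401 × 0.071241 = 0.998119.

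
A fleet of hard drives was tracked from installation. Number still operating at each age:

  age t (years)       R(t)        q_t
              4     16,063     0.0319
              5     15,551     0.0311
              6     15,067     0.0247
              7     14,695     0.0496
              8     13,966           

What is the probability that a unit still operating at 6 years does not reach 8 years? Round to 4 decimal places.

0.0731

P(fail before 8 | operational at 6) = 1 − R(8)/R(6) = 1 − 13,966/15,067 = (1,101)/15,067 = 0.073074.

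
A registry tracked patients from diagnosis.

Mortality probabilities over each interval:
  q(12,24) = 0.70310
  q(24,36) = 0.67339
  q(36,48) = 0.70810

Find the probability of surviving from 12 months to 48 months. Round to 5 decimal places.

0.02831

P(survive 12→48) = (1 − 0.70310) × (1 − 0.67339) × (1 − 0.70810).
= 0.29690 × 0.32661 × 0.29190 = 0.028306.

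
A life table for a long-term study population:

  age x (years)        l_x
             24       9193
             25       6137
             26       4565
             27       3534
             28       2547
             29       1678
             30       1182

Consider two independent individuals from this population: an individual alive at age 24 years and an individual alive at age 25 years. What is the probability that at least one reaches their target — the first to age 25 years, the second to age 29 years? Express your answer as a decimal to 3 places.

0.758

p₁ = l_25/l_24 = 6137/9193 = 0.667573; p₂ = l_29/l_25 = 1678/6137 = 0.273423.
P(at least one) = 1 − (1−p₁)(1−p₂) = 1 − 0.332427 × 0.726577 = 0.758466.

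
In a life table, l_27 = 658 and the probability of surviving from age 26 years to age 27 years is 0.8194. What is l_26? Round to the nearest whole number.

803

l_26 = l_27 / p = 658 / 0.8194 = 803.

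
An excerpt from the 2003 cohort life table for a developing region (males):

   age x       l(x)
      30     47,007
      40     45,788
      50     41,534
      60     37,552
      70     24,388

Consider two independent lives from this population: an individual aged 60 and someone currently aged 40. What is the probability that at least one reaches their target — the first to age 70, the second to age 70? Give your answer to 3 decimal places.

0.836

p₁ = l(70)/l(60) = 24,388/37,552 = 0.649446; p₂ = l(70)/l(40) = 24,388/45,788 = 0.532629.
P(at least one) = 1 − (1−p₁)(1−p₂) = 1 − 0.350554 × 0.467371 = 0.836161.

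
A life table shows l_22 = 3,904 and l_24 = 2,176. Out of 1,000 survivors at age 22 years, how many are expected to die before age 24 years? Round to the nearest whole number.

443

The relevant probability is 1 − 2,176/3,904 = 0.442623.
Expected number = 1,000 × 0.442623 = 443.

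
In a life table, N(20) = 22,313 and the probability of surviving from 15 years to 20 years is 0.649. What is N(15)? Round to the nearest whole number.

N(15) = N(20) / p = 22,313 / 0.649 = 34381.

34381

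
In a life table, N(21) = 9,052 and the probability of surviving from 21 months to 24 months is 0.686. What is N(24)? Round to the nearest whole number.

N(24) = N(21) × p = 9,052 × 0.686 = 6210.

6210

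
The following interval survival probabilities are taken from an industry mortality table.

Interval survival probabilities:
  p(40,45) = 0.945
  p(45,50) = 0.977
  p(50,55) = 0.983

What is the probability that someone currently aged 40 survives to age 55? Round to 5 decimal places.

P(survive 40→55) = 0.945 × 0.977 × 0.983.
= 0.907569.

0.90757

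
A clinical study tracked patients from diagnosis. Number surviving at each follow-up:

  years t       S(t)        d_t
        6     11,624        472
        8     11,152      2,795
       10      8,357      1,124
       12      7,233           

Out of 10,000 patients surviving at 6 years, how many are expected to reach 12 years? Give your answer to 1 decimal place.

The relevant probability is 7,233/11,624 = 0.622247.
Expected number = 10,000 × 0.622247 = 6222.5.

6222.5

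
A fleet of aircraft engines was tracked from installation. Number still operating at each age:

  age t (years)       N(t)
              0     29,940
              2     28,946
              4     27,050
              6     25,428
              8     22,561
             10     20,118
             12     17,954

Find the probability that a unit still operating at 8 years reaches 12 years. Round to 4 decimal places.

The conditional survival probability is N(12)/N(8) = 17,954/22,561 = 0.795798.

0.7958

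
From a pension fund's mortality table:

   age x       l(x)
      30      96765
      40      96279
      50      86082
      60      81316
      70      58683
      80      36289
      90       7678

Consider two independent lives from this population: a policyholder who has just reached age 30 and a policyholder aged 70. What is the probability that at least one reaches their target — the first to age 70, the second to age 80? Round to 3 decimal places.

0.850

p₁ = l(70)/l(30) = 58683/96765 = 0.606449; p₂ = l(80)/l(70) = 36289/58683 = 0.618390.
P(at least one) = 1 − (1−p₁)(1−p₂) = 1 − 0.393551 × 0.381610 = 0.849817.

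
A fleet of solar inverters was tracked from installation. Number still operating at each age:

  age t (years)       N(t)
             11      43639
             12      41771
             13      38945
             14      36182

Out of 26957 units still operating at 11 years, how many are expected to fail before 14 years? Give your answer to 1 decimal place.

4606.4

The relevant probability is 1 − 36182/43639 = 0.170879.
Expected number = 26957 × 0.170879 = 4606.4.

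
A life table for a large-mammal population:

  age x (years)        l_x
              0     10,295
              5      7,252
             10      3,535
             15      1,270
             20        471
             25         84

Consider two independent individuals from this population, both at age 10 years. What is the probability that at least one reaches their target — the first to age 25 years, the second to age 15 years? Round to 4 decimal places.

p₁ = l_25/l_10 = 84/3,535 = 0.023762; p₂ = l_15/l_10 = 1,270/3,535 = 0.359264.
P(at least one) = 1 − (1−p₁)(1−p₂) = 1 − 0.976238 × 0.640736 = 0.374489.

0.3745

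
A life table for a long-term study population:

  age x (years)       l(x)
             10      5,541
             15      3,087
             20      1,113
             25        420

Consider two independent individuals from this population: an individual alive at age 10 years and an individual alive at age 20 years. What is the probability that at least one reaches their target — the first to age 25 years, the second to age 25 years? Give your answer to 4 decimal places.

p₁ = l(25)/l(10) = 420/5,541 = 0.075799; p₂ = l(25)/l(20) = 420/1,113 = 0.377358.
P(at least one) = 1 − (1−p₁)(1−p₂) = 1 − 0.924201 × 0.622642 = 0.424554.

0.4246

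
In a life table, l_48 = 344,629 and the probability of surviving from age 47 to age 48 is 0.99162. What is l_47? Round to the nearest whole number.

l_47 = l_48 / p = 344,629 / 0.99162 = 347541.

347541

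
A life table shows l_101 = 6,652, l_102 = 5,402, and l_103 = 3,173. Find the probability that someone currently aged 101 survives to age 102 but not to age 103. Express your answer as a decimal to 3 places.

This is the probability of reaching 102 but not 103, conditional on being alive at 101: (l_102 − l_103) / l_101.
= (5,402 − 3,173) / 6,652 = 2,229 / 6,652 = 0.335087.

0.335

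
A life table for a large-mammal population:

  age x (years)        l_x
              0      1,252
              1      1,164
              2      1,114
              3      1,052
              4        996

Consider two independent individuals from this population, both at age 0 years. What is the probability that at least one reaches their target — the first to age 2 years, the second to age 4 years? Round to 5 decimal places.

0.97746

p₁ = l_2/l_0 = 1,114/1,252 = 0.889776; p₂ = l_4/l_0 = 996/1,252 = 0.795527.
P(at least one) = 1 − (1−p₁)(1−p₂) = 1 − 0.110224 × 0.204473 = 0.977462.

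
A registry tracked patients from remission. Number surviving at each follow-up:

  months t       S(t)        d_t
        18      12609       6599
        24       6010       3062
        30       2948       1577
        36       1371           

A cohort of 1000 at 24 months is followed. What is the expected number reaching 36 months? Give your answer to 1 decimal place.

The relevant probability is 1371/6010 = 0.228120.
Expected number = 1000 × 0.228120 = 228.1.

228.1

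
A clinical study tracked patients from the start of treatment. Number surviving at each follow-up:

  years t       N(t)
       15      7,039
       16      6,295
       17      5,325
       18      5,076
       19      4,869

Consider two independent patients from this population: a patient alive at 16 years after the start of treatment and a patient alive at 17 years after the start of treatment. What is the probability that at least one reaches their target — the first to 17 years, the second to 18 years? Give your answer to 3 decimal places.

0.993

p₁ = N(17)/N(16) = 5,325/6,295 = 0.845909; p₂ = N(18)/N(17) = 5,076/5,325 = 0.953239.
P(at least one) = 1 − (1−p₁)(1−p₂) = 1 − 0.154091 × 0.046761 = 0.992795.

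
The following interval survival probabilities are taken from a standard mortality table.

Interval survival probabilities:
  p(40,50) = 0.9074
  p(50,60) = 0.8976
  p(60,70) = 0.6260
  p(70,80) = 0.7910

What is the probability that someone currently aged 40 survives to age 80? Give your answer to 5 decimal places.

0.40330

The overall survival probability is 0.9074 × 0.8976 × 0.6260 × 0.7910.
= 0.403304.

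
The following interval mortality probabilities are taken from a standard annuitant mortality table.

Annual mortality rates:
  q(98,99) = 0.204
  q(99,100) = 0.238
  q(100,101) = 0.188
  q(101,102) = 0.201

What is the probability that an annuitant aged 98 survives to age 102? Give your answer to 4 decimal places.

0.3935

Survival from 98 to 102 is the product of surviving each interval: (1 − 0.204) × (1 − 0.238) × (1 − 0.188) × (1 − 0.201).
= 0.796 × 0.762 × 0.812 × 0.799 = 0.393524.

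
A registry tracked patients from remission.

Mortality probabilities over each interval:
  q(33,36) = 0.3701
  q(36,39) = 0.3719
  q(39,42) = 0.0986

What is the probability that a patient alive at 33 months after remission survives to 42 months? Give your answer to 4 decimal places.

0.3566

Chaining the interval survival probabilities: (1 − 0.3701) × (1 − 0.3719) × (1 − 0.0986).
= 0.6299 × 0.6281 × 0.9014 = 0.356630.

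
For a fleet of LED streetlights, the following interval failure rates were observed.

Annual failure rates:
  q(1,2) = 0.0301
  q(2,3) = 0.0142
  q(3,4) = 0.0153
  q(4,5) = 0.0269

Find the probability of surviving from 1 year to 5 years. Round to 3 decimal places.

0.916

The overall survival probability is (1 − 0.0301) × (1 − 0.0142) × (1 − 0.0153) × (1 − 0.0269).
= 0.9699 × 0.9858 × 0.9847 × 0.9731 = 0.916172.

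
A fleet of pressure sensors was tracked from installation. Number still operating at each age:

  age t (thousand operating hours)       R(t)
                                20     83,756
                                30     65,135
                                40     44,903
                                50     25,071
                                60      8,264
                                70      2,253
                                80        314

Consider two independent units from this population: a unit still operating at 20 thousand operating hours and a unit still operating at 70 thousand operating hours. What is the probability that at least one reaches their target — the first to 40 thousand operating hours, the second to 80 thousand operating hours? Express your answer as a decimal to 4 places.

0.6008

p₁ = R(40)/R(20) = 44,903/83,756 = 0.536117; p₂ = R(80)/R(70) = 314/2,253 = 0.139370.
P(at least one) = 1 − (1−p₁)(1−p₂) = 1 − 0.463883 × 0.860630 = 0.600768.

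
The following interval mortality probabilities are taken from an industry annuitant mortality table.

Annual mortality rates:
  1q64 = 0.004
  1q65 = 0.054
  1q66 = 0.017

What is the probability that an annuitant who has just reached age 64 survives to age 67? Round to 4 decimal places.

0.9262

3p64 = (1 − 0.004) × (1 − 0.054) × (1 − 0.017).
= 0.996 × 0.946 × 0.983 = 0.926198.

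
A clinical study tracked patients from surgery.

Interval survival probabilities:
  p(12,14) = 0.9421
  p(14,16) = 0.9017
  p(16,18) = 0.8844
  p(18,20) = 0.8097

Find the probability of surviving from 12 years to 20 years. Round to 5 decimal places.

P(survive 12→20) = 0.9421 × 0.9017 × 0.8844 × 0.8097.
= 0.608320.

0.60832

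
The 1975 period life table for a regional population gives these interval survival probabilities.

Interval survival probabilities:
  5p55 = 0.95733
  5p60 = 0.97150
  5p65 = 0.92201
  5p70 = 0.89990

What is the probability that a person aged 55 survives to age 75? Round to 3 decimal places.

20p55 = 0.95733 × 0.97150 × 0.92201 × 0.89990.
= 0.771675.

0.772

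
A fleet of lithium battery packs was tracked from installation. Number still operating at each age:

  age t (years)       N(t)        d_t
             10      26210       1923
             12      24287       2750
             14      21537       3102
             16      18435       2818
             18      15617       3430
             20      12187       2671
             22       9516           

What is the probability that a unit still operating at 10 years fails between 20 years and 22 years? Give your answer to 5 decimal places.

This is the probability of reaching 20 but not 22, conditional on being operational at 10: (N(20) − N(22)) / N(10).
= (12187 − 9516) / 26210 = 2671 / 26210 = 0.101908.

0.10191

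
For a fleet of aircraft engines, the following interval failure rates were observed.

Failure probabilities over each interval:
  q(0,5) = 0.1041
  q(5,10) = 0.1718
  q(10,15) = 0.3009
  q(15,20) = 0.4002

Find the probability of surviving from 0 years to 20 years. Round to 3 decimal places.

0.311

Survival from 0 to 20 is the product of surviving each interval: (1 − 0.1041) × (1 − 0.1718) × (1 − 0.3009) × (1 − 0.4002).
= 0.8959 × 0.8282 × 0.6991 × 0.5998 = 0.311129.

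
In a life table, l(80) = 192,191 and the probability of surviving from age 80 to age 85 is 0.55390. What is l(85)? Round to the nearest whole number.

106455

l(85) = l(80) × p = 192,191 × 0.55390 = 106455.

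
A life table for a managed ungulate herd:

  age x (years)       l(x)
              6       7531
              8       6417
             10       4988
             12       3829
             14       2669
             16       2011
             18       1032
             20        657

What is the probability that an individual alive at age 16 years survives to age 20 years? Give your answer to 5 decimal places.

The conditional survival probability is l(20)/l(16) = 657/2011 = 0.326703.

0.32670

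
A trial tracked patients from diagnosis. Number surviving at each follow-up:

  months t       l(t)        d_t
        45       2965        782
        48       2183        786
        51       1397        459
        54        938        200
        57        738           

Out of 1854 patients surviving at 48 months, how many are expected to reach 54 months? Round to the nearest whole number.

797

The relevant probability is 938/2183 = 0.429684.
Expected number = 1854 × 0.429684 = 797.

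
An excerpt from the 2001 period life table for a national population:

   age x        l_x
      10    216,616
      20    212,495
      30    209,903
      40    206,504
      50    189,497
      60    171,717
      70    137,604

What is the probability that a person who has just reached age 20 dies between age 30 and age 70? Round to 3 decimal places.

0.340

We want 10|40q20 = (l_30 − l_70)/l_20.
This is the probability of reaching 30 but not 70, conditional on being alive at 20: (l_30 − l_70) / l_20.
= (209,903 − 137,604) / 212,495 = 72,299 / 212,495 = 0.340239.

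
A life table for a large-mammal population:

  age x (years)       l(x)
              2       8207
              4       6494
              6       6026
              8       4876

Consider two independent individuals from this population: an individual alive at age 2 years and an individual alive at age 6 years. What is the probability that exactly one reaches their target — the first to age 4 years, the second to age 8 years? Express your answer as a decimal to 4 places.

p₁ = l(4)/l(2) = 6494/8207 = 0.791276; p₂ = l(8)/l(6) = 4876/6026 = 0.809160.
P(exactly one) = p₁(1−p₂) + (1−p₁)p₂ = 0.151007 + 0.168891 = 0.319898.

0.3199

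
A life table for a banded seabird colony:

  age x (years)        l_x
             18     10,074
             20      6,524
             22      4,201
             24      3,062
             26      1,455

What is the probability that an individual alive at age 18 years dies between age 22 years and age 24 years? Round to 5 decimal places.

This is the probability of reaching 22 but not 24, conditional on being alive at 18: (l_22 − l_24) / l_18.
= (4,201 − 3,062) / 10,074 = 1,139 / 10,074 = 0.113063.

0.11306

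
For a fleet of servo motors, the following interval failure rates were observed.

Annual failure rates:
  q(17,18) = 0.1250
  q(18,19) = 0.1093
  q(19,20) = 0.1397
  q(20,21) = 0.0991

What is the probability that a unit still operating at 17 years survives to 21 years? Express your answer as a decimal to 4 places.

The overall survival probability is (1 − 0.1250) × (1 − 0.1093) × (1 − 0.1397) × (1 − 0.0991).
= 0.8750 × 0.8907 × 0.8603 × 0.9009 = 0.604040.

0.6040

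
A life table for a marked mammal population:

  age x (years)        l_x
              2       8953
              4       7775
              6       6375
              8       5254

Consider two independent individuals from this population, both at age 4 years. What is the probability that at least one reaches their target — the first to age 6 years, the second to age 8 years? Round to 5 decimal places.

p₁ = l_6/l_4 = 6375/7775 = 0.819936; p₂ = l_8/l_4 = 5254/7775 = 0.675756.
P(at least one) = 1 − (1−p₁)(1−p₂) = 1 − 0.180064 × 0.324244 = 0.941615.

0.94162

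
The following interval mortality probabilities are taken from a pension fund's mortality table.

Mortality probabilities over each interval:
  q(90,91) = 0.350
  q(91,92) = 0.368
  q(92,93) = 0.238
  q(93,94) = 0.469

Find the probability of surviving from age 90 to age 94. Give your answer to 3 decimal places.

0.166

P(survive 90→94) = (1 − 0.350) × (1 − 0.368) × (1 − 0.238) × (1 − 0.469).
= 0.650 × 0.632 × 0.762 × 0.531 = 0.166219.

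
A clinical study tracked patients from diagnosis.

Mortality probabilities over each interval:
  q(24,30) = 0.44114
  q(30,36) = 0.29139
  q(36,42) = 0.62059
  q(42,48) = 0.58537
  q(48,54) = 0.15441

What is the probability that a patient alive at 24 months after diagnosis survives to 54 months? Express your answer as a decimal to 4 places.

0.0527

P(survive 24→54) = (1 − 0.44114) × (1 − 0.29139) × (1 − 0.62059) × (1 − 0.58537) × (1 − 0.15441).
= 0.55886 × 0.70861 × 0.37941 × 0.41463 × 0.84559 = 0.052679.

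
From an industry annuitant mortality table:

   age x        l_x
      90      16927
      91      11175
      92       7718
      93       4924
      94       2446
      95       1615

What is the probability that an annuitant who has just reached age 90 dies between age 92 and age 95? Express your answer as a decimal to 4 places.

0.3605

We want 2|3q90 = (l_92 − l_95)/l_90.
This is the probability of reaching 92 but not 95, conditional on being alive at 90: (l_92 − l_95) / l_90.
= (7718 − 1615) / 16927 = 6103 / 16927 = 0.360548.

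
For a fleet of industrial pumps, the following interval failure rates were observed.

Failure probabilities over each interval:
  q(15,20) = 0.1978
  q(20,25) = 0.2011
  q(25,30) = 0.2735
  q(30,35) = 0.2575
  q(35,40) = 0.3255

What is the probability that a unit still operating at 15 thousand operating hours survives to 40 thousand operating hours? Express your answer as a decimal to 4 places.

0.2332

The overall survival probability is (1 − 0.1978) × (1 − 0.2011) × (1 − 0.2735) × (1 − 0.2575) × (1 − 0.3255).
= 0.8022 × 0.7989 × 0.7265 × 0.7425 × 0.6745 = 0.233179.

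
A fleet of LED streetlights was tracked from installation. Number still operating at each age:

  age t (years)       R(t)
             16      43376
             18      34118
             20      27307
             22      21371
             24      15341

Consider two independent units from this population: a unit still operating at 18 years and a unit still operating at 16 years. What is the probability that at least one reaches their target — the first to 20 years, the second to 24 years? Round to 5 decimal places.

0.87097

p₁ = R(20)/R(18) = 27307/34118 = 0.800369; p₂ = R(24)/R(16) = 15341/43376 = 0.353675.
P(at least one) = 1 − (1−p₁)(1−p₂) = 1 − 0.199631 × 0.646325 = 0.870973.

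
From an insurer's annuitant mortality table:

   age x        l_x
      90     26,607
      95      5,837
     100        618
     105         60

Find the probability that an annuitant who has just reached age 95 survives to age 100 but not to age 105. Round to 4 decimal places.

0.0956

We want 5|5q95 = (l_100 − l_105)/l_95.
This is the probability of reaching 100 but not 105, conditional on being alive at 95: (l_100 − l_105) / l_95.
= (618 − 60) / 5,837 = 558 / 5,837 = 0.095597.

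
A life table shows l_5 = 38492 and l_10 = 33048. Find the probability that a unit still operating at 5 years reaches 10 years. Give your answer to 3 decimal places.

The conditional survival probability is l_10/l_5 = 33048/38492 = 0.858568.

0.859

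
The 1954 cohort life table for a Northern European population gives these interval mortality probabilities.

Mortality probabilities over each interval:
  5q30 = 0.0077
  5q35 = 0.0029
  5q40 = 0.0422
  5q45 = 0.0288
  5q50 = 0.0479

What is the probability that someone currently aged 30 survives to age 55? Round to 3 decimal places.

25p30 = (1 − 0.0077) × (1 − 0.0029) × (1 − 0.0422) × (1 − 0.0288) × (1 − 0.0479).
= 0.9923 × 0.9971 × 0.9578 × 0.9712 × 0.9521 = 0.876290.

0.876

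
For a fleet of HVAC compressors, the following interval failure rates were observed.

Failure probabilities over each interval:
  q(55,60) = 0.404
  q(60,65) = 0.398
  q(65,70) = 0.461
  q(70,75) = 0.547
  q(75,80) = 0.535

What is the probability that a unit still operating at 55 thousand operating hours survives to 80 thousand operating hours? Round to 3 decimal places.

0.041

Survival from 55 to 80 is the product of surviving each interval: (1 − 0.404) × (1 − 0.398) × (1 − 0.461) × (1 − 0.547) × (1 − 0.535).
= 0.596 × 0.602 × 0.539 × 0.453 × 0.465 = 0.040736.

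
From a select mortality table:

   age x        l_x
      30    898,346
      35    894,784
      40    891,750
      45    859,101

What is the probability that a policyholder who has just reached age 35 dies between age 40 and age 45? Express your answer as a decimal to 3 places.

0.036

This is the probability of reaching 40 but not 45, conditional on being alive at 35: (l_40 − l_45) / l_35.
= (891,750 − 859,101) / 894,784 = 32,649 / 894,784 = 0.036488.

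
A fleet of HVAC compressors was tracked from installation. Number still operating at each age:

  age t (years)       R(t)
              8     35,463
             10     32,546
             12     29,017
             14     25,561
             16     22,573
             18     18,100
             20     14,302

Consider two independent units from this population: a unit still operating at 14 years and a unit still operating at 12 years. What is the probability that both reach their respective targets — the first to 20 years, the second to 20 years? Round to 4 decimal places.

p₁ = R(20)/R(14) = 14,302/25,561 = 0.559524; p₂ = R(20)/R(12) = 14,302/29,017 = 0.492883.
P(both) = p₁ × p₂ = 0.559524 × 0.492883 = 0.275780.

0.2758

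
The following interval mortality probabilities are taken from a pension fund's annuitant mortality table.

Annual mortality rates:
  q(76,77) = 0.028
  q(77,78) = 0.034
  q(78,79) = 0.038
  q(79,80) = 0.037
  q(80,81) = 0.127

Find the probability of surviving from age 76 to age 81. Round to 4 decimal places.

0.7594

P(survive 76→81) = (1 − 0.028) × (1 − 0.034) × (1 − 0.038) × (1 − 0.037) × (1 − 0.127).
= 0.972 × 0.966 × 0.962 × 0.963 × 0.873 = 0.759380.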